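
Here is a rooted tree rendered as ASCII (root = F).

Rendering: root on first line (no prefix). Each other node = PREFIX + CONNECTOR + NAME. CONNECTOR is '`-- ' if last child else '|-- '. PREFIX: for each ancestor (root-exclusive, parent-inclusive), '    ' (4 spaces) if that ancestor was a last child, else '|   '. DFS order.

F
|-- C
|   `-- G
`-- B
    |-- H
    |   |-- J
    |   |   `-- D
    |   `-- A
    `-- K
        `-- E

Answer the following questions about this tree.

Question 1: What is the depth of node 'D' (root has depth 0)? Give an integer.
Answer: 4

Derivation:
Path from root to D: F -> B -> H -> J -> D
Depth = number of edges = 4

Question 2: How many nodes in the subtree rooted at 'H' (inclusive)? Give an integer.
Answer: 4

Derivation:
Subtree rooted at H contains: A, D, H, J
Count = 4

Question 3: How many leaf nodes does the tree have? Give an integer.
Answer: 4

Derivation:
Leaves (nodes with no children): A, D, E, G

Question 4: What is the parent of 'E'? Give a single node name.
Scan adjacency: E appears as child of K

Answer: K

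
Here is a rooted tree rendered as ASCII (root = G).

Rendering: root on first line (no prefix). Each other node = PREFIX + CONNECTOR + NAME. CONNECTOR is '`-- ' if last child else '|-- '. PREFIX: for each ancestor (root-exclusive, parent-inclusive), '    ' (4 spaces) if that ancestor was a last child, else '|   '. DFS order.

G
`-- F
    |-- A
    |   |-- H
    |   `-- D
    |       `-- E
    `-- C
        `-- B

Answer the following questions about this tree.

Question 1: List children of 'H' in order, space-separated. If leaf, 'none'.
Node H's children (from adjacency): (leaf)

Answer: none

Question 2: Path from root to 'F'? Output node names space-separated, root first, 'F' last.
Walk down from root: G -> F

Answer: G F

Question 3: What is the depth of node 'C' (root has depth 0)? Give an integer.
Answer: 2

Derivation:
Path from root to C: G -> F -> C
Depth = number of edges = 2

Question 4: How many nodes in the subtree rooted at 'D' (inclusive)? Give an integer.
Subtree rooted at D contains: D, E
Count = 2

Answer: 2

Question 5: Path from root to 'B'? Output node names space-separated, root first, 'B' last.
Walk down from root: G -> F -> C -> B

Answer: G F C B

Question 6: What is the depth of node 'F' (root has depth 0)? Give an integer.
Answer: 1

Derivation:
Path from root to F: G -> F
Depth = number of edges = 1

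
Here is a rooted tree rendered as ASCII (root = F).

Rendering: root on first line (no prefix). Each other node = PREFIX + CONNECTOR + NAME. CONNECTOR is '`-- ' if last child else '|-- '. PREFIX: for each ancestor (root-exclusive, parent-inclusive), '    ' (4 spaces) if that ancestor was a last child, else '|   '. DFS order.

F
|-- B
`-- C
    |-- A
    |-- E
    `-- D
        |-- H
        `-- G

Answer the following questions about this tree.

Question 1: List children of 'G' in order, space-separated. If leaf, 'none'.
Node G's children (from adjacency): (leaf)

Answer: none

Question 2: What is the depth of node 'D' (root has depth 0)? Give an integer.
Path from root to D: F -> C -> D
Depth = number of edges = 2

Answer: 2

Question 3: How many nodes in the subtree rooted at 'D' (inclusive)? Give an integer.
Subtree rooted at D contains: D, G, H
Count = 3

Answer: 3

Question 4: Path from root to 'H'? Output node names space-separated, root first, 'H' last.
Walk down from root: F -> C -> D -> H

Answer: F C D H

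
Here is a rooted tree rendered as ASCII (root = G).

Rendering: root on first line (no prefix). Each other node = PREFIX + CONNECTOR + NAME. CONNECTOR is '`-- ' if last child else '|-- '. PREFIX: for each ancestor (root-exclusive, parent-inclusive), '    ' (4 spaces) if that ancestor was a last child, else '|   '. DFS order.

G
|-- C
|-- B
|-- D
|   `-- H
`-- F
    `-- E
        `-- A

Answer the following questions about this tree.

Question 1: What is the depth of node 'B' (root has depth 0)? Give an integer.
Answer: 1

Derivation:
Path from root to B: G -> B
Depth = number of edges = 1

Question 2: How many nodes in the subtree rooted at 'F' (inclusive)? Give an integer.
Subtree rooted at F contains: A, E, F
Count = 3

Answer: 3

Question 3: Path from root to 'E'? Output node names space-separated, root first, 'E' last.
Answer: G F E

Derivation:
Walk down from root: G -> F -> E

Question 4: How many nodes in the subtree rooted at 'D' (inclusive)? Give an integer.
Answer: 2

Derivation:
Subtree rooted at D contains: D, H
Count = 2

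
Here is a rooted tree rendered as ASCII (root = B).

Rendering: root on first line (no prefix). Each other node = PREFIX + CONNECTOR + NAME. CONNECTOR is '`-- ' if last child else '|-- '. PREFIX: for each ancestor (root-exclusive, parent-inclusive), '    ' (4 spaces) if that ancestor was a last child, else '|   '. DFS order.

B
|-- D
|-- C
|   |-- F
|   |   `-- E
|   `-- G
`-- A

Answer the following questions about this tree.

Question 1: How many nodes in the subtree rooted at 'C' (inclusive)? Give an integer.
Answer: 4

Derivation:
Subtree rooted at C contains: C, E, F, G
Count = 4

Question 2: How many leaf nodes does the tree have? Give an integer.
Answer: 4

Derivation:
Leaves (nodes with no children): A, D, E, G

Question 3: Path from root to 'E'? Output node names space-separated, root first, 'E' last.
Walk down from root: B -> C -> F -> E

Answer: B C F E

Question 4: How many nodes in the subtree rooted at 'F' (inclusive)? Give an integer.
Subtree rooted at F contains: E, F
Count = 2

Answer: 2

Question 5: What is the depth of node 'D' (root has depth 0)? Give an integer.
Path from root to D: B -> D
Depth = number of edges = 1

Answer: 1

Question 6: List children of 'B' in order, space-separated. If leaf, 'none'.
Node B's children (from adjacency): D, C, A

Answer: D C A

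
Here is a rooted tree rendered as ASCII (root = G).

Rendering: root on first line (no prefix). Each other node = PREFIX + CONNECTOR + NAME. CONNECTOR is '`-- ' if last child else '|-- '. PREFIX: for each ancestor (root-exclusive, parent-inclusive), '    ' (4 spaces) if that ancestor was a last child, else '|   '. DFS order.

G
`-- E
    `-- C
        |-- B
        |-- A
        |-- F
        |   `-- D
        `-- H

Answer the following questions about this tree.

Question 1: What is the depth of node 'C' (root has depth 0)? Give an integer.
Path from root to C: G -> E -> C
Depth = number of edges = 2

Answer: 2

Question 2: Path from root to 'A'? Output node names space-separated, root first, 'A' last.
Answer: G E C A

Derivation:
Walk down from root: G -> E -> C -> A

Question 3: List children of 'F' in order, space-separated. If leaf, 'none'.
Node F's children (from adjacency): D

Answer: D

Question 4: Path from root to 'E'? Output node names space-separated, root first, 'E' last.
Walk down from root: G -> E

Answer: G E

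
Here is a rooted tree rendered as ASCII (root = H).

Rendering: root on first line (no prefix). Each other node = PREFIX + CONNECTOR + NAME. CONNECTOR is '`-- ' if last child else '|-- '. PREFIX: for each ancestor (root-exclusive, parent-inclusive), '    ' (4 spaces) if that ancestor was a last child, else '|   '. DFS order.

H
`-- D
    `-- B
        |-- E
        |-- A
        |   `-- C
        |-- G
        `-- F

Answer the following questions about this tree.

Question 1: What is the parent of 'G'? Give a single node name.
Answer: B

Derivation:
Scan adjacency: G appears as child of B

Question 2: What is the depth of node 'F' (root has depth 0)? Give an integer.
Answer: 3

Derivation:
Path from root to F: H -> D -> B -> F
Depth = number of edges = 3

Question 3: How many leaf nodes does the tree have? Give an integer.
Leaves (nodes with no children): C, E, F, G

Answer: 4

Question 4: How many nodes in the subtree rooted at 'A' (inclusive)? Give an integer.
Answer: 2

Derivation:
Subtree rooted at A contains: A, C
Count = 2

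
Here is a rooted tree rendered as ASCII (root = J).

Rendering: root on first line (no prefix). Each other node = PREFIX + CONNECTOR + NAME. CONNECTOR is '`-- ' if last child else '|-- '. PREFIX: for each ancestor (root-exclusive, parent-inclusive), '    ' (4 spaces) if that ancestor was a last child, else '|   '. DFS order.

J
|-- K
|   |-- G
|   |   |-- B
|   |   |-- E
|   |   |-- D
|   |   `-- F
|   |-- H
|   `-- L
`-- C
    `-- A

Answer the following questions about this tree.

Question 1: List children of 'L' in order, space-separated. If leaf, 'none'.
Answer: none

Derivation:
Node L's children (from adjacency): (leaf)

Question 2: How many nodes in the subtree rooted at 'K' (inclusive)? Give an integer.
Answer: 8

Derivation:
Subtree rooted at K contains: B, D, E, F, G, H, K, L
Count = 8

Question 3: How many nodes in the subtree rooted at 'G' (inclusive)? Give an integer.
Subtree rooted at G contains: B, D, E, F, G
Count = 5

Answer: 5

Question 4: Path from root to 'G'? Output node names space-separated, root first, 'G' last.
Answer: J K G

Derivation:
Walk down from root: J -> K -> G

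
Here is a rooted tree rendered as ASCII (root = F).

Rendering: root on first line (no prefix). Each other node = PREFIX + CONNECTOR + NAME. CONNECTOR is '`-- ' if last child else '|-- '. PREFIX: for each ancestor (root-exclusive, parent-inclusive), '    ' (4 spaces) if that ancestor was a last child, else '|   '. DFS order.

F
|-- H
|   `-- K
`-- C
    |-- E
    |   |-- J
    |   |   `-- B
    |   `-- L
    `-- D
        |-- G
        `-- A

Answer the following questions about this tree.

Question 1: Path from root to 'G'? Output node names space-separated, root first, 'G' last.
Answer: F C D G

Derivation:
Walk down from root: F -> C -> D -> G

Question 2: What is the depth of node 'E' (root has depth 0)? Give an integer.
Answer: 2

Derivation:
Path from root to E: F -> C -> E
Depth = number of edges = 2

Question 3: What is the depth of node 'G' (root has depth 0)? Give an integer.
Path from root to G: F -> C -> D -> G
Depth = number of edges = 3

Answer: 3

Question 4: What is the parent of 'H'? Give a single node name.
Scan adjacency: H appears as child of F

Answer: F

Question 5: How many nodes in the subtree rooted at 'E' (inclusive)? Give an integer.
Subtree rooted at E contains: B, E, J, L
Count = 4

Answer: 4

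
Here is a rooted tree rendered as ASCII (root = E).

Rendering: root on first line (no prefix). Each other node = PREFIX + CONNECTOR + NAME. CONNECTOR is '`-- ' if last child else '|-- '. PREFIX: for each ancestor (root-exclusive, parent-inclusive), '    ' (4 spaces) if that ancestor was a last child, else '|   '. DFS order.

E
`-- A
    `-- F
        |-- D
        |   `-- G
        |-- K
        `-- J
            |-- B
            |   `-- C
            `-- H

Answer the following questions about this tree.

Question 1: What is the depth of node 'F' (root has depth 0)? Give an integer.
Path from root to F: E -> A -> F
Depth = number of edges = 2

Answer: 2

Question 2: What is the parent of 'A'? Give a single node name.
Answer: E

Derivation:
Scan adjacency: A appears as child of E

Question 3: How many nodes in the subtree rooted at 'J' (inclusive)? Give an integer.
Subtree rooted at J contains: B, C, H, J
Count = 4

Answer: 4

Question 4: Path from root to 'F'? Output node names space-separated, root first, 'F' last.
Walk down from root: E -> A -> F

Answer: E A F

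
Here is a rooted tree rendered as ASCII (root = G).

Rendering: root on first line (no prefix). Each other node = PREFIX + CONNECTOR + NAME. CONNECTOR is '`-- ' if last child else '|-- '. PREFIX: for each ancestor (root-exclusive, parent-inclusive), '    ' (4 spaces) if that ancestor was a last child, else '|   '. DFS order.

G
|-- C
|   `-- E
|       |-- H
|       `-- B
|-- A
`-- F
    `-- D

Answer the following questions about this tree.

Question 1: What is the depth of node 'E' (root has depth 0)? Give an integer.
Path from root to E: G -> C -> E
Depth = number of edges = 2

Answer: 2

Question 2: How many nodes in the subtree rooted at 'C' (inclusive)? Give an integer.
Answer: 4

Derivation:
Subtree rooted at C contains: B, C, E, H
Count = 4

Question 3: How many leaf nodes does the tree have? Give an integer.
Leaves (nodes with no children): A, B, D, H

Answer: 4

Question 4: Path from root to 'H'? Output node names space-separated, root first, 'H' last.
Walk down from root: G -> C -> E -> H

Answer: G C E H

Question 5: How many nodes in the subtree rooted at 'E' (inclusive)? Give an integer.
Subtree rooted at E contains: B, E, H
Count = 3

Answer: 3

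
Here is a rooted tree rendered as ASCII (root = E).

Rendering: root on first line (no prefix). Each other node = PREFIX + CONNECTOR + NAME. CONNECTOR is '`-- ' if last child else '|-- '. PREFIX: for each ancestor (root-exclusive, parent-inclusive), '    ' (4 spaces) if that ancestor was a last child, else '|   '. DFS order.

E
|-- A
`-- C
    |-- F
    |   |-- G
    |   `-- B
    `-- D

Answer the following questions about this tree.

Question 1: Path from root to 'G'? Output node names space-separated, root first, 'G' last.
Walk down from root: E -> C -> F -> G

Answer: E C F G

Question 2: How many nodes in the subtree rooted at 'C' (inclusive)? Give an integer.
Answer: 5

Derivation:
Subtree rooted at C contains: B, C, D, F, G
Count = 5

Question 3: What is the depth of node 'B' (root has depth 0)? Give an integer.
Path from root to B: E -> C -> F -> B
Depth = number of edges = 3

Answer: 3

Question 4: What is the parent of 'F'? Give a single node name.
Answer: C

Derivation:
Scan adjacency: F appears as child of C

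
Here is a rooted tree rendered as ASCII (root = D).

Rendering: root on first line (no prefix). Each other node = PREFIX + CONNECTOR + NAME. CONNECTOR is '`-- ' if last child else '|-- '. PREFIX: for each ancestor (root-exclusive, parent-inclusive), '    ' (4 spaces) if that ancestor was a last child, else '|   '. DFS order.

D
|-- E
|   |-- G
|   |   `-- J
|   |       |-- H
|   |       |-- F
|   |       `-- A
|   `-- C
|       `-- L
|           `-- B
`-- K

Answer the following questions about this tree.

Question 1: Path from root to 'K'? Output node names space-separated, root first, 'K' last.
Walk down from root: D -> K

Answer: D K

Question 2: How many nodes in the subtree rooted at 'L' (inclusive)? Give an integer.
Subtree rooted at L contains: B, L
Count = 2

Answer: 2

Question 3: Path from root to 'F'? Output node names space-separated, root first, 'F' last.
Answer: D E G J F

Derivation:
Walk down from root: D -> E -> G -> J -> F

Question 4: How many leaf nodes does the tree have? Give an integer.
Answer: 5

Derivation:
Leaves (nodes with no children): A, B, F, H, K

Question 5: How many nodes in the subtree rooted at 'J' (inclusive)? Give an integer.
Answer: 4

Derivation:
Subtree rooted at J contains: A, F, H, J
Count = 4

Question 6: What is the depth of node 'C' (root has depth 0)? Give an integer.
Path from root to C: D -> E -> C
Depth = number of edges = 2

Answer: 2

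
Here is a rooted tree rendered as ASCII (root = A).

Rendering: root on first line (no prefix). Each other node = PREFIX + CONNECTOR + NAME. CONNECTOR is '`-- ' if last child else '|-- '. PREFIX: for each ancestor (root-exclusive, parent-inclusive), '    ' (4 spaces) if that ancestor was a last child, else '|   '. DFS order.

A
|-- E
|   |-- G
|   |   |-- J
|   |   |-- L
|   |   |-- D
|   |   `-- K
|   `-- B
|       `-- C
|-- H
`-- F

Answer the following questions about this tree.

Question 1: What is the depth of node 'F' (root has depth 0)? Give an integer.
Answer: 1

Derivation:
Path from root to F: A -> F
Depth = number of edges = 1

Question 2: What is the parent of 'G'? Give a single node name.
Scan adjacency: G appears as child of E

Answer: E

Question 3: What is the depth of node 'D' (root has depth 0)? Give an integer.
Answer: 3

Derivation:
Path from root to D: A -> E -> G -> D
Depth = number of edges = 3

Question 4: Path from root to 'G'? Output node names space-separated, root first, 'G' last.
Walk down from root: A -> E -> G

Answer: A E G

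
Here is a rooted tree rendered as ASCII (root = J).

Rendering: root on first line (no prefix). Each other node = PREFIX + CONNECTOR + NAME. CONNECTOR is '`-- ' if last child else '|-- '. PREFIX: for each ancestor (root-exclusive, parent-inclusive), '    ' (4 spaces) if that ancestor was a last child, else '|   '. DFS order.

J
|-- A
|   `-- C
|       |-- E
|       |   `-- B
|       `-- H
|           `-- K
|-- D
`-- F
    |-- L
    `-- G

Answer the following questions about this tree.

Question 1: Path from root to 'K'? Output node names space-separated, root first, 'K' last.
Answer: J A C H K

Derivation:
Walk down from root: J -> A -> C -> H -> K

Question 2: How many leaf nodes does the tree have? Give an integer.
Leaves (nodes with no children): B, D, G, K, L

Answer: 5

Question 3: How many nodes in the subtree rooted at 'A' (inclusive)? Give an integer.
Answer: 6

Derivation:
Subtree rooted at A contains: A, B, C, E, H, K
Count = 6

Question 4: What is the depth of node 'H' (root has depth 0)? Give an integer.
Answer: 3

Derivation:
Path from root to H: J -> A -> C -> H
Depth = number of edges = 3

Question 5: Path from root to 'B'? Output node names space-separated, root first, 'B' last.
Walk down from root: J -> A -> C -> E -> B

Answer: J A C E B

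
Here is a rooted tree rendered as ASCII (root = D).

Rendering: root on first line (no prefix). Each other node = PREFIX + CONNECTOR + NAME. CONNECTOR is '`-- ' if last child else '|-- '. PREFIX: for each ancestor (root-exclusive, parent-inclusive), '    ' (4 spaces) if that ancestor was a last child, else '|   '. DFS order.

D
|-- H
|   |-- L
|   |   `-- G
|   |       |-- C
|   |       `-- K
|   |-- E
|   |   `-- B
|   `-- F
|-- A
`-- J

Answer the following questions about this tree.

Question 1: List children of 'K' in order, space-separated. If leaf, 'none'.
Node K's children (from adjacency): (leaf)

Answer: none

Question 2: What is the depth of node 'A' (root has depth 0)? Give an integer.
Path from root to A: D -> A
Depth = number of edges = 1

Answer: 1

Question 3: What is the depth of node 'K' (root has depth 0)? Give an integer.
Answer: 4

Derivation:
Path from root to K: D -> H -> L -> G -> K
Depth = number of edges = 4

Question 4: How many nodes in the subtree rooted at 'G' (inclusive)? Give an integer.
Answer: 3

Derivation:
Subtree rooted at G contains: C, G, K
Count = 3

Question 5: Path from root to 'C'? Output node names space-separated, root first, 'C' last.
Answer: D H L G C

Derivation:
Walk down from root: D -> H -> L -> G -> C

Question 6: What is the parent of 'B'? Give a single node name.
Scan adjacency: B appears as child of E

Answer: E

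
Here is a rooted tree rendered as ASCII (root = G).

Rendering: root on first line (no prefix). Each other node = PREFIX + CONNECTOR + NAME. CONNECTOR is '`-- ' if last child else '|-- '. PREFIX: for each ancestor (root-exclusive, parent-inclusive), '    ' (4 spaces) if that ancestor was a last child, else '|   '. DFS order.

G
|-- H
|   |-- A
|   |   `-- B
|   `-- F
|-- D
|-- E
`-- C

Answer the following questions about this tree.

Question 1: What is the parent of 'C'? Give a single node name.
Scan adjacency: C appears as child of G

Answer: G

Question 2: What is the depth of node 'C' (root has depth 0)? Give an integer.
Path from root to C: G -> C
Depth = number of edges = 1

Answer: 1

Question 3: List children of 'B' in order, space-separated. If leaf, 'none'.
Node B's children (from adjacency): (leaf)

Answer: none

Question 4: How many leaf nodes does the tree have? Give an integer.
Leaves (nodes with no children): B, C, D, E, F

Answer: 5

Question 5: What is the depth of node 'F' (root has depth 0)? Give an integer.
Answer: 2

Derivation:
Path from root to F: G -> H -> F
Depth = number of edges = 2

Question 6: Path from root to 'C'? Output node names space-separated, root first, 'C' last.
Answer: G C

Derivation:
Walk down from root: G -> C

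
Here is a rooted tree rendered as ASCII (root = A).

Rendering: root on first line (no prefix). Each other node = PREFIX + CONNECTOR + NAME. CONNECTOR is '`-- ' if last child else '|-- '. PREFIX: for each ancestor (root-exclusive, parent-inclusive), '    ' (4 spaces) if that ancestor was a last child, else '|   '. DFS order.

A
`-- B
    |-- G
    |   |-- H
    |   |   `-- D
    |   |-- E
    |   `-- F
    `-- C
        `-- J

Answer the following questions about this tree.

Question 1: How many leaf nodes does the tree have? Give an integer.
Leaves (nodes with no children): D, E, F, J

Answer: 4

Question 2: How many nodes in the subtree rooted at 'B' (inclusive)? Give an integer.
Subtree rooted at B contains: B, C, D, E, F, G, H, J
Count = 8

Answer: 8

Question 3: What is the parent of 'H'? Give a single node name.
Scan adjacency: H appears as child of G

Answer: G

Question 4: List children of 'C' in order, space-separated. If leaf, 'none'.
Node C's children (from adjacency): J

Answer: J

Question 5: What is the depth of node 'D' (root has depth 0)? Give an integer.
Answer: 4

Derivation:
Path from root to D: A -> B -> G -> H -> D
Depth = number of edges = 4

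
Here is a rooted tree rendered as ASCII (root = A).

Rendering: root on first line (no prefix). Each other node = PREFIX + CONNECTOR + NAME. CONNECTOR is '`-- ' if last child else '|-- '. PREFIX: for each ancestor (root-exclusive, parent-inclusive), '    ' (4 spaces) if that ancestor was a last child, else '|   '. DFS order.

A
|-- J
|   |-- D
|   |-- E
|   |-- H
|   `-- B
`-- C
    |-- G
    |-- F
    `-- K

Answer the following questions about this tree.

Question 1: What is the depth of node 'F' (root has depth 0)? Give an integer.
Answer: 2

Derivation:
Path from root to F: A -> C -> F
Depth = number of edges = 2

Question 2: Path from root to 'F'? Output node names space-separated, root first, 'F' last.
Answer: A C F

Derivation:
Walk down from root: A -> C -> F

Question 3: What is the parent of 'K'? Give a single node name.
Scan adjacency: K appears as child of C

Answer: C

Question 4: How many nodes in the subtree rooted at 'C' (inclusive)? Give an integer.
Subtree rooted at C contains: C, F, G, K
Count = 4

Answer: 4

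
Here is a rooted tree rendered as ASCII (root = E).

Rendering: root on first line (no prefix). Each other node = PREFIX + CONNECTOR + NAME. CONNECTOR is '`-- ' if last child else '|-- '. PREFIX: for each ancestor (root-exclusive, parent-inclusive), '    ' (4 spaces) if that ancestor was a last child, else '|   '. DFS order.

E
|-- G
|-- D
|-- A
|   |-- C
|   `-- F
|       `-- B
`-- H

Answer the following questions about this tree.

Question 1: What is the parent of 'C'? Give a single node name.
Answer: A

Derivation:
Scan adjacency: C appears as child of A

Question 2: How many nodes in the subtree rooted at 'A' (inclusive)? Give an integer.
Subtree rooted at A contains: A, B, C, F
Count = 4

Answer: 4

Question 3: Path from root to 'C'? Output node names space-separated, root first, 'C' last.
Answer: E A C

Derivation:
Walk down from root: E -> A -> C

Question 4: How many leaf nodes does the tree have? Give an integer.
Leaves (nodes with no children): B, C, D, G, H

Answer: 5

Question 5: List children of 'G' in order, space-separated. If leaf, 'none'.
Answer: none

Derivation:
Node G's children (from adjacency): (leaf)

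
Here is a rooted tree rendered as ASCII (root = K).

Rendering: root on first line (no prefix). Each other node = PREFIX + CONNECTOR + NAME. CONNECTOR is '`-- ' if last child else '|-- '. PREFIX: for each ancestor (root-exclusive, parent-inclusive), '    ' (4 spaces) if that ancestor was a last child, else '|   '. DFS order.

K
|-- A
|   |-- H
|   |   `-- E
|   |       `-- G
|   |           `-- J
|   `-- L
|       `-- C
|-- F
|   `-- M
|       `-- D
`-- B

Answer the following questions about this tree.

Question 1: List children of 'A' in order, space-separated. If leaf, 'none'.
Node A's children (from adjacency): H, L

Answer: H L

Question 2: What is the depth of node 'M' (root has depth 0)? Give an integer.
Answer: 2

Derivation:
Path from root to M: K -> F -> M
Depth = number of edges = 2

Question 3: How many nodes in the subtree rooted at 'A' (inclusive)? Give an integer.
Answer: 7

Derivation:
Subtree rooted at A contains: A, C, E, G, H, J, L
Count = 7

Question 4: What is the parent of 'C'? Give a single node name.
Answer: L

Derivation:
Scan adjacency: C appears as child of L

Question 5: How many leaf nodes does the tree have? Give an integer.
Answer: 4

Derivation:
Leaves (nodes with no children): B, C, D, J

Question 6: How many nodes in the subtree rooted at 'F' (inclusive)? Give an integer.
Subtree rooted at F contains: D, F, M
Count = 3

Answer: 3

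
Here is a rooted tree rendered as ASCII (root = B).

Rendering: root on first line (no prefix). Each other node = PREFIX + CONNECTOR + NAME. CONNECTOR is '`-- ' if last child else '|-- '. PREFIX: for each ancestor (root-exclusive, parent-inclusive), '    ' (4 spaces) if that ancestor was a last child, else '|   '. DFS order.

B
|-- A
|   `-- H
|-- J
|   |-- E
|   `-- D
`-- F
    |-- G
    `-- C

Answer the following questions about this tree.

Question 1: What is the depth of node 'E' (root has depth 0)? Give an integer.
Answer: 2

Derivation:
Path from root to E: B -> J -> E
Depth = number of edges = 2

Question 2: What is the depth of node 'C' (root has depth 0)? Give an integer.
Answer: 2

Derivation:
Path from root to C: B -> F -> C
Depth = number of edges = 2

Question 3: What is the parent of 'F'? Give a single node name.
Answer: B

Derivation:
Scan adjacency: F appears as child of B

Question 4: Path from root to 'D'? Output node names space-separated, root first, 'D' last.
Walk down from root: B -> J -> D

Answer: B J D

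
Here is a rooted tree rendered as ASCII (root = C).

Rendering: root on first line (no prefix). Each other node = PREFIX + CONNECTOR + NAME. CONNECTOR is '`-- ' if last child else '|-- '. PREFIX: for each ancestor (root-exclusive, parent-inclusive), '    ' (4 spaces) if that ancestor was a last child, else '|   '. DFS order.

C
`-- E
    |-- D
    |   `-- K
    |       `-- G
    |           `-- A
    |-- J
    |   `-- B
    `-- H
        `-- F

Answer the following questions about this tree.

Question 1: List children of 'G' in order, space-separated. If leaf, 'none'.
Answer: A

Derivation:
Node G's children (from adjacency): A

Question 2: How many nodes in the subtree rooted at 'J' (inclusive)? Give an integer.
Answer: 2

Derivation:
Subtree rooted at J contains: B, J
Count = 2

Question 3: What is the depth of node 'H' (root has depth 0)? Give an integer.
Answer: 2

Derivation:
Path from root to H: C -> E -> H
Depth = number of edges = 2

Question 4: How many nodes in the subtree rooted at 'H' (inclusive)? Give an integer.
Subtree rooted at H contains: F, H
Count = 2

Answer: 2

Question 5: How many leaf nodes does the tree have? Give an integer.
Answer: 3

Derivation:
Leaves (nodes with no children): A, B, F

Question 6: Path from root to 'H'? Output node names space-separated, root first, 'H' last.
Answer: C E H

Derivation:
Walk down from root: C -> E -> H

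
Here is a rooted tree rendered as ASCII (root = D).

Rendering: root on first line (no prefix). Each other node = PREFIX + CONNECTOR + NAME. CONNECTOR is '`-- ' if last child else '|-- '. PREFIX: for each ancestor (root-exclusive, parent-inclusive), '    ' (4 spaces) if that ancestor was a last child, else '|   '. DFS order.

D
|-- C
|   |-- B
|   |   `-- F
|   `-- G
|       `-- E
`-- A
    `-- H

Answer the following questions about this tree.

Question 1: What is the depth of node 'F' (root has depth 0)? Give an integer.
Path from root to F: D -> C -> B -> F
Depth = number of edges = 3

Answer: 3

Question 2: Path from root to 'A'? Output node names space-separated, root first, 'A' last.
Answer: D A

Derivation:
Walk down from root: D -> A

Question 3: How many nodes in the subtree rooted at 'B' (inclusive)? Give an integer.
Subtree rooted at B contains: B, F
Count = 2

Answer: 2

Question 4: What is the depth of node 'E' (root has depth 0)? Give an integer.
Answer: 3

Derivation:
Path from root to E: D -> C -> G -> E
Depth = number of edges = 3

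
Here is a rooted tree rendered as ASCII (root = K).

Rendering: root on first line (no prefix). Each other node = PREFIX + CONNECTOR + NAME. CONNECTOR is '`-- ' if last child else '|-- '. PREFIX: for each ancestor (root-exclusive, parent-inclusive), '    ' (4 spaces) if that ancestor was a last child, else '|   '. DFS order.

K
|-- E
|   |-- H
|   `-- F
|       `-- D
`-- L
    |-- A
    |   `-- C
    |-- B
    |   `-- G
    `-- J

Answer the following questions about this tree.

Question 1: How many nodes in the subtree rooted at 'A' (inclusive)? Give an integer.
Answer: 2

Derivation:
Subtree rooted at A contains: A, C
Count = 2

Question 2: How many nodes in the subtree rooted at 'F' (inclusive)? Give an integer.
Answer: 2

Derivation:
Subtree rooted at F contains: D, F
Count = 2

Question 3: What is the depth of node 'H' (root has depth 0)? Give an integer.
Answer: 2

Derivation:
Path from root to H: K -> E -> H
Depth = number of edges = 2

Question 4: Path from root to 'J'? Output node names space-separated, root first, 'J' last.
Walk down from root: K -> L -> J

Answer: K L J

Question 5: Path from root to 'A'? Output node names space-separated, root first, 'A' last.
Answer: K L A

Derivation:
Walk down from root: K -> L -> A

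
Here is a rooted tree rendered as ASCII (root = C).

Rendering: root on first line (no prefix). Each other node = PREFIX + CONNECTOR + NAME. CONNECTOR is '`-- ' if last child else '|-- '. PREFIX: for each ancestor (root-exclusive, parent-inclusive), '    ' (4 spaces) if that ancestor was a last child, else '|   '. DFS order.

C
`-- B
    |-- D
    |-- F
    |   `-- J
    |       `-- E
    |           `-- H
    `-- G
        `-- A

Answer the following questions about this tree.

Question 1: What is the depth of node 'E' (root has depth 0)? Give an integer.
Path from root to E: C -> B -> F -> J -> E
Depth = number of edges = 4

Answer: 4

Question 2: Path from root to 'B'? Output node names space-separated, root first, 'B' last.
Answer: C B

Derivation:
Walk down from root: C -> B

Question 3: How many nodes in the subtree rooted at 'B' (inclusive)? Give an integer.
Answer: 8

Derivation:
Subtree rooted at B contains: A, B, D, E, F, G, H, J
Count = 8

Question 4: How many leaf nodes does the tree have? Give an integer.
Leaves (nodes with no children): A, D, H

Answer: 3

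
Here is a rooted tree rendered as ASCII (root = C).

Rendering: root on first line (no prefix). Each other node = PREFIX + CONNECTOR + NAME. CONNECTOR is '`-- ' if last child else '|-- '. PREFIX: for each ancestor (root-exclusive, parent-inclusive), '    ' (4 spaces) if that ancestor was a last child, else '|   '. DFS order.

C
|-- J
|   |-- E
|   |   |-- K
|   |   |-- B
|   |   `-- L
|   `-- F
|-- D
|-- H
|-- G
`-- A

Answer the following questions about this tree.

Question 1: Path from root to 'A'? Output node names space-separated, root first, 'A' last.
Walk down from root: C -> A

Answer: C A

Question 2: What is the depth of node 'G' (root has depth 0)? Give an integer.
Path from root to G: C -> G
Depth = number of edges = 1

Answer: 1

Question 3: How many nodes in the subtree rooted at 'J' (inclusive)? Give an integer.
Answer: 6

Derivation:
Subtree rooted at J contains: B, E, F, J, K, L
Count = 6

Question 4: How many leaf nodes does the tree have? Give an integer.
Answer: 8

Derivation:
Leaves (nodes with no children): A, B, D, F, G, H, K, L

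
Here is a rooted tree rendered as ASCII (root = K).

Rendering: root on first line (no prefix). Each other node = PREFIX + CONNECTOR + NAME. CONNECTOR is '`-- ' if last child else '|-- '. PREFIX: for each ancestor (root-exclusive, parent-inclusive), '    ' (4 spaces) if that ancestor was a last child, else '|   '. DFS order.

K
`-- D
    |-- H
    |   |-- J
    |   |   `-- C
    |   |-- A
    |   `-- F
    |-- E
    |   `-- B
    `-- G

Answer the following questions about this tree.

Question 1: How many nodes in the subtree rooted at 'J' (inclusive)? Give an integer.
Subtree rooted at J contains: C, J
Count = 2

Answer: 2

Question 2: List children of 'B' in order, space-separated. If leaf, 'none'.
Node B's children (from adjacency): (leaf)

Answer: none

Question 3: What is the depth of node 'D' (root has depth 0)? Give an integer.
Answer: 1

Derivation:
Path from root to D: K -> D
Depth = number of edges = 1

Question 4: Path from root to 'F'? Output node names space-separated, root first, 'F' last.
Answer: K D H F

Derivation:
Walk down from root: K -> D -> H -> F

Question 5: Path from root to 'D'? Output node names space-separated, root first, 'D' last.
Answer: K D

Derivation:
Walk down from root: K -> D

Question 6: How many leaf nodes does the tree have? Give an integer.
Answer: 5

Derivation:
Leaves (nodes with no children): A, B, C, F, G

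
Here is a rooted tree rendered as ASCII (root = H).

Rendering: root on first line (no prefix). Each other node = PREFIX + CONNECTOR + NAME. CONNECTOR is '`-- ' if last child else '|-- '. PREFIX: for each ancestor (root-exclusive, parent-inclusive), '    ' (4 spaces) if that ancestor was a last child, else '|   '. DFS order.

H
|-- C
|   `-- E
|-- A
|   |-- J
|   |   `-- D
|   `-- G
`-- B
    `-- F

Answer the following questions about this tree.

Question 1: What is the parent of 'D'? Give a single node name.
Answer: J

Derivation:
Scan adjacency: D appears as child of J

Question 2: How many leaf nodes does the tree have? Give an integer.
Answer: 4

Derivation:
Leaves (nodes with no children): D, E, F, G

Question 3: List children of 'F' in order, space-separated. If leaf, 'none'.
Node F's children (from adjacency): (leaf)

Answer: none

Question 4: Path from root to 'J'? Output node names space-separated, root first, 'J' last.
Answer: H A J

Derivation:
Walk down from root: H -> A -> J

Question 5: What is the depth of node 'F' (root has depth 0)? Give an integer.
Answer: 2

Derivation:
Path from root to F: H -> B -> F
Depth = number of edges = 2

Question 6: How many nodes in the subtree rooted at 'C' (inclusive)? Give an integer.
Answer: 2

Derivation:
Subtree rooted at C contains: C, E
Count = 2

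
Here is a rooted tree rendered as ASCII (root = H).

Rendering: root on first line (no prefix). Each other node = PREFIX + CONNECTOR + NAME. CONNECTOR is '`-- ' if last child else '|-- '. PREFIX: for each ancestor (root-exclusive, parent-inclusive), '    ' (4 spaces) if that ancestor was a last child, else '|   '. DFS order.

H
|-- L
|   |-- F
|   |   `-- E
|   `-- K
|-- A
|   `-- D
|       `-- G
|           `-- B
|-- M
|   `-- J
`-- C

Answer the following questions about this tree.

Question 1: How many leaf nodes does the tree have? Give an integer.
Answer: 5

Derivation:
Leaves (nodes with no children): B, C, E, J, K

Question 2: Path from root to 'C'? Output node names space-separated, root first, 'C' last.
Walk down from root: H -> C

Answer: H C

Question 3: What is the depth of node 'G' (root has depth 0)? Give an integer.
Answer: 3

Derivation:
Path from root to G: H -> A -> D -> G
Depth = number of edges = 3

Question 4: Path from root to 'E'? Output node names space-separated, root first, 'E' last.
Walk down from root: H -> L -> F -> E

Answer: H L F E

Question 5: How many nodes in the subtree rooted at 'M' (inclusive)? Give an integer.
Subtree rooted at M contains: J, M
Count = 2

Answer: 2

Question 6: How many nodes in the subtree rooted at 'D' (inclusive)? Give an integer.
Subtree rooted at D contains: B, D, G
Count = 3

Answer: 3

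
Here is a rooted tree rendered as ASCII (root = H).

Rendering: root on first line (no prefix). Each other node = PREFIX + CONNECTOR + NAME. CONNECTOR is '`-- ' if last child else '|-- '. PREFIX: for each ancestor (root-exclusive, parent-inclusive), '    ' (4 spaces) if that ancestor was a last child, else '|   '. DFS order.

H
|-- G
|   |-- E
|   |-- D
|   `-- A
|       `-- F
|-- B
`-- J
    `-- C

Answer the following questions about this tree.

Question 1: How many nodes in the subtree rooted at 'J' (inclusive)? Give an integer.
Subtree rooted at J contains: C, J
Count = 2

Answer: 2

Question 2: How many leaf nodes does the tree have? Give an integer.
Leaves (nodes with no children): B, C, D, E, F

Answer: 5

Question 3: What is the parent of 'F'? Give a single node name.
Answer: A

Derivation:
Scan adjacency: F appears as child of A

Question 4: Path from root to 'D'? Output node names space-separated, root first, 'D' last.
Answer: H G D

Derivation:
Walk down from root: H -> G -> D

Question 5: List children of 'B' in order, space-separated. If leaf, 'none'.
Answer: none

Derivation:
Node B's children (from adjacency): (leaf)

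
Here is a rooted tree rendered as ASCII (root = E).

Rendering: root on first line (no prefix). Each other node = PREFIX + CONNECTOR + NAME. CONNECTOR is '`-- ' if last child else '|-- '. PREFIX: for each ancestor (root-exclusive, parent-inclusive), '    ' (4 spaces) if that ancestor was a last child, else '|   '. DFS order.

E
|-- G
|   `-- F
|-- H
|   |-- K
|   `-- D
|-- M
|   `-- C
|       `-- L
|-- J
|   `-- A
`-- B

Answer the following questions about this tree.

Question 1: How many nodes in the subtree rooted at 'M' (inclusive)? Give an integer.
Answer: 3

Derivation:
Subtree rooted at M contains: C, L, M
Count = 3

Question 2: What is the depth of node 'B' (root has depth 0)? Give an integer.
Answer: 1

Derivation:
Path from root to B: E -> B
Depth = number of edges = 1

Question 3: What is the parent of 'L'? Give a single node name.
Scan adjacency: L appears as child of C

Answer: C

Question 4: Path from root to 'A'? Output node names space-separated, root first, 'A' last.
Walk down from root: E -> J -> A

Answer: E J A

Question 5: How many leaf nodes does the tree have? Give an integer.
Leaves (nodes with no children): A, B, D, F, K, L

Answer: 6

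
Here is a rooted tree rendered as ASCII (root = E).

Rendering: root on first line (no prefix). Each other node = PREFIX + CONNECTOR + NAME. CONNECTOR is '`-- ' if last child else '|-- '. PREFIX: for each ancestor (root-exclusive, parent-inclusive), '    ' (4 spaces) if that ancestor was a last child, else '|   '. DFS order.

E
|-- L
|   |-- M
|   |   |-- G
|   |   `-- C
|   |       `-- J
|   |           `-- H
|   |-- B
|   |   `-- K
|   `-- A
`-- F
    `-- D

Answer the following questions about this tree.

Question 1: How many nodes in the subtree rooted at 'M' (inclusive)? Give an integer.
Subtree rooted at M contains: C, G, H, J, M
Count = 5

Answer: 5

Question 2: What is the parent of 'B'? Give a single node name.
Answer: L

Derivation:
Scan adjacency: B appears as child of L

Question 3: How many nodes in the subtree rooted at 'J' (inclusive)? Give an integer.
Subtree rooted at J contains: H, J
Count = 2

Answer: 2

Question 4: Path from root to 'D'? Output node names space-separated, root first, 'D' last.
Walk down from root: E -> F -> D

Answer: E F D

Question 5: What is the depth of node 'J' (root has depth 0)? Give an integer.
Path from root to J: E -> L -> M -> C -> J
Depth = number of edges = 4

Answer: 4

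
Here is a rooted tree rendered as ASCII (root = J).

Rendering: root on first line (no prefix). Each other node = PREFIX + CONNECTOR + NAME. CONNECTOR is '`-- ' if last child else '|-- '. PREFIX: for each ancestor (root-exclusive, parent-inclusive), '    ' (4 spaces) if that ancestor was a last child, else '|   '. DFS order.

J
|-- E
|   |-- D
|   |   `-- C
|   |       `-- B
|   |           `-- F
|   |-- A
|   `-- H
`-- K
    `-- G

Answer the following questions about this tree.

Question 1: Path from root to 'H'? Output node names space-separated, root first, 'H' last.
Walk down from root: J -> E -> H

Answer: J E H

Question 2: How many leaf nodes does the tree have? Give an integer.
Leaves (nodes with no children): A, F, G, H

Answer: 4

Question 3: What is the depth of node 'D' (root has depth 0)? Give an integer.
Answer: 2

Derivation:
Path from root to D: J -> E -> D
Depth = number of edges = 2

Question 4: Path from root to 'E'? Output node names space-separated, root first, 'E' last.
Answer: J E

Derivation:
Walk down from root: J -> E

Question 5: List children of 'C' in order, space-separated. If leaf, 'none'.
Node C's children (from adjacency): B

Answer: B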